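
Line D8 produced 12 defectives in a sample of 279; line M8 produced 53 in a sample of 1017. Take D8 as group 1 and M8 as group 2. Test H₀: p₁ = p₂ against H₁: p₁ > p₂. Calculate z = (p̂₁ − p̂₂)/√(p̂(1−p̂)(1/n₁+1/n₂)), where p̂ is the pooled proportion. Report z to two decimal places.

z = -0.62

p̂₁ = 12/279 = 0.04301, p̂₂ = 53/1017 = 0.05211.
Pooled p̂ = (12+53)/(279+1017) = 65/1296 = 0.05015.
SE = √(0.0476389 × 0.00456751) = 0.01475.
z = (0.04301 − 0.05211)/0.01475 = -0.00910/0.01475 = -0.62.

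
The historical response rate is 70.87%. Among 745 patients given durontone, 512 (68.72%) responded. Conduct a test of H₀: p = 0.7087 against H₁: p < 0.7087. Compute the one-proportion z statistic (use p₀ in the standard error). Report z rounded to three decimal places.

p̂ = 512/745 = 0.687248.
SE = √(p₀(1−p₀)/n) = √(0.20644/745) = 0.016647.
z = (0.687248 − 0.7087)/0.016647 = -0.021452/0.016647 = -1.289.

z = -1.289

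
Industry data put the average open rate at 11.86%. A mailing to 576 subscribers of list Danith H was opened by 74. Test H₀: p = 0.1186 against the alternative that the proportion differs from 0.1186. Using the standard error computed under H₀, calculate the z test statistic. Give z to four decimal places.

p̂ = 74/576 ≈ 0.128472.
Standard error under H₀: √(0.1186×0.8814/576) = 0.013472.
z = (0.128472 − 0.1186)/0.013472 = 0.009872/0.013472 = 0.7328.
Two-sided p-value ≈ 2·Φ(−0.733) = 0.4637.

z = 0.7328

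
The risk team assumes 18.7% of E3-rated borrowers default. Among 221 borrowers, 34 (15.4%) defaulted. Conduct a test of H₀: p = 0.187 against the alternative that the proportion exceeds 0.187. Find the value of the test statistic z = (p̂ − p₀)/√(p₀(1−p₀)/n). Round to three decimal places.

p̂ = 34/221 ≈ 0.15385.
SE = √(p₀(1−p₀)/n) = √(0.15203/221) = 0.02623.
z = (0.15385 − 0.187)/0.02623 = -0.03315/0.02623 = -1.264.

z = -1.264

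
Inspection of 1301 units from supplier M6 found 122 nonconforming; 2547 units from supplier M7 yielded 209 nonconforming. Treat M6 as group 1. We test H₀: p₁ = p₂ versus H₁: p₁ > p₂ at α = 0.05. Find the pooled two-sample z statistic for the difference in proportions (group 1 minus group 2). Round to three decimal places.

z = 1.226

p̂₁ = 122/1301 ≈ 0.09377, p̂₂ = 209/2547 ≈ 0.08206.
Pooled p̂ = (122+209)/(1301+2547) = 331/3848 = 0.08602.
SE = √(p̂(1−p̂)(1/n₁+1/n₂)) = √(0.08602·0.91398·0.00116126) = √(9.12975e-05) = 0.00955.
z = (0.09377 − 0.08206)/0.00955 = 0.01171/0.00955 = 1.226.
p-value = P(Z > 1.226) ≈ 0.1101; since p > α = 0.05, fail to reject H₀.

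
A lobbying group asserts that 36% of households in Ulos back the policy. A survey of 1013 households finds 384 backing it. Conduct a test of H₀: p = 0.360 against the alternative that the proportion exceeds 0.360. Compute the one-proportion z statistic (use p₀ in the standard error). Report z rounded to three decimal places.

z = 1.265

p̂ = 384/1013 ≈ 0.37907.
Under H₀, SE = √(0.36·0.64/1013) = √(0.000227443) = 0.01508.
z = (0.37907 − 0.36)/0.01508 = 0.01907/0.01508 = 1.265.
p-value = P(Z > 1.265) ≈ 0.1030.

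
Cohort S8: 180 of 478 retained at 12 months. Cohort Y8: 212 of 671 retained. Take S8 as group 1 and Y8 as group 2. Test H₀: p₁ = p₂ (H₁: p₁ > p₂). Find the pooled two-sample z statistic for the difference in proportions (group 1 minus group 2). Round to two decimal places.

p̂₁ = 180/478 ≈ 0.3766, p̂₂ = 212/671 ≈ 0.3159.
Pooled p̂ = (180+212)/(478+671) = 392/1149 = 0.3412.
SE = √(p̂(1−p̂)(1/n₁+1/n₂)) = √(0.3412·0.6588·0.00358236) = √(0.000805214) = 0.0284.
z = (0.3766 − 0.3159)/0.0284 = 0.0607/0.0284 = 2.14.
p-value = P(Z > 2.136) ≈ 0.0163.

z = 2.14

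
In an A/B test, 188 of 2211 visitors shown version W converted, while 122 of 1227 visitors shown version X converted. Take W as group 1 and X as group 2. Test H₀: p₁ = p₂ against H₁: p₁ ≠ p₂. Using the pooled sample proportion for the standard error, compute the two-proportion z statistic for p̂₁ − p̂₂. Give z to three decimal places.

z = -1.412

p̂₁ = 188/2211 = 0.08503, p̂₂ = 122/1227 = 0.09943.
Pooled p̂ = (188+122)/(2211+1227) = 310/3438 = 0.09017.
SE = √(0.0820383 × 0.00126728) = 0.01020.
z = (0.08503 − 0.09943)/0.01020 = -0.01440/0.01020 = -1.412.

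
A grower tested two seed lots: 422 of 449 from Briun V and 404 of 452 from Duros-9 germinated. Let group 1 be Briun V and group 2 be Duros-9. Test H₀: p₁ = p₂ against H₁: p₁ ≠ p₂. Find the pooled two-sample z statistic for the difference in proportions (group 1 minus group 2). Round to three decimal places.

p̂₁ = 422/449 ≈ 0.93987, p̂₂ = 404/452 ≈ 0.89381.
Pooled p̂ = (422+404)/(449+452) = 826/901 = 0.91676.
SE = √(p̂(1−p̂)(1/n₁+1/n₂)) = √(0.91676·0.08324·0.00443956) = √(0.000338791) = 0.01841.
z = (0.93987 − 0.89381)/0.01841 = 0.04606/0.01841 = 2.502.
Two-sided p-value ≈ 2·Φ(−2.502) = 0.0123.

z = 2.502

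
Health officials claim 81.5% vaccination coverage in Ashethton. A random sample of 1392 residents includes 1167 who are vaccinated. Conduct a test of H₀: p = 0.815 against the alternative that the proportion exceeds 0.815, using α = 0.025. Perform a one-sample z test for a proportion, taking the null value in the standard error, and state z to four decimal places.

z = 2.2447

p̂ = 1167/1392 ≈ 0.8383621.
Under H₀, SE = √(0.815·0.185/1392) = √(0.000108315) = 0.0104075.
z = (0.8383621 − 0.815)/0.0104075 = 0.0233621/0.0104075 = 2.2447.
p-value = P(Z > 2.245) ≈ 0.0124, so at α = 0.025 we reject H₀.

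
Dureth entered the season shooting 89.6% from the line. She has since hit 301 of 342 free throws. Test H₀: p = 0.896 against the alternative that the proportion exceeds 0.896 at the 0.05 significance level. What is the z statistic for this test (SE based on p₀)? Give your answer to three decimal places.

p̂ = 301/342 = 0.88012.
Under H₀, SE = √(0.896·0.104/342) = √(0.000272468) = 0.01651.
z = (0.88012 − 0.896)/0.01651 = -0.01588/0.01651 = -0.962.
p-value = P(Z > -0.962) ≈ 0.8320, so at α = 0.05 we fail to reject H₀.

z = -0.962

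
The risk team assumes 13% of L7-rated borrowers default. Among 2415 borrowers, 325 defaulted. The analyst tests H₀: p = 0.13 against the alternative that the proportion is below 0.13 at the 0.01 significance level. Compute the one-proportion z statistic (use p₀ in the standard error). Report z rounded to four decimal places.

p̂ = 325/2415 ≈ 0.1345756.
SE = √(p₀(1−p₀)/n) = √(0.1131/2415) = 0.0068434.
z = (0.1345756 − 0.13)/0.0068434 = 0.0045756/0.0068434 = 0.6686.
p-value = P(Z < 0.669) ≈ 0.7481, so at α = 0.01 we fail to reject H₀.

z = 0.6686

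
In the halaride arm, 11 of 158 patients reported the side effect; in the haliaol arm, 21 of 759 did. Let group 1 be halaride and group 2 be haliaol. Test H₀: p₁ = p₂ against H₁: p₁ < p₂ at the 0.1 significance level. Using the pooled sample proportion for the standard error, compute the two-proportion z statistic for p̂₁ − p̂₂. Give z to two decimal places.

z = 2.61

p̂₁ = 11/158 ≈ 0.06962, p̂₂ = 21/759 ≈ 0.02767.
Pooled p̂ = (11+21)/(158+759) = 32/917 = 0.03490.
SE = √(p̂(1−p̂)(1/n₁+1/n₂)) = √(0.03490·0.96510·0.00764664) = √(0.000257528) = 0.01605.
z = (0.06962 − 0.02767)/0.01605 = 0.04195/0.01605 = 2.61.
p-value = P(Z < 2.614) ≈ 0.9955. With α = 0.1, fail to reject H₀.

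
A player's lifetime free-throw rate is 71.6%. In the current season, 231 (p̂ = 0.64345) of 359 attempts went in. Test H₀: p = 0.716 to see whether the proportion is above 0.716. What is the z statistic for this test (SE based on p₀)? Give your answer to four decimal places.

z = -3.0482

p̂ = 231/359 = 0.643454.
SE = √(p₀(1−p₀)/n) = √(0.20334/359) = 0.023800.
z = (0.643454 − 0.716)/0.023800 = -0.072546/0.023800 = -3.0482.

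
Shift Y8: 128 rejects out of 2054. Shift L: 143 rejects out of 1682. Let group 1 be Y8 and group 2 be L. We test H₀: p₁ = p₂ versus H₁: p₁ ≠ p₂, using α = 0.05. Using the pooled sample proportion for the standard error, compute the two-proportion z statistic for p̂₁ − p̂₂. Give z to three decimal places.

p̂₁ = 128/2054 ≈ 0.06232, p̂₂ = 143/1682 ≈ 0.08502.
Pooled p̂ = (128+143)/(2054+1682) = 271/3736 = 0.07254.
SE = √(p̂(1−p̂)(1/n₁+1/n₂)) = √(0.07254·0.92746·0.00108139) = √(7.2751e-05) = 0.00853.
z = (0.06232 − 0.08502)/0.00853 = -0.02270/0.00853 = -2.661.
p-value = 2·P(Z > 2.661) ≈ 0.0078; since p < α = 0.05, reject H₀.

z = -2.661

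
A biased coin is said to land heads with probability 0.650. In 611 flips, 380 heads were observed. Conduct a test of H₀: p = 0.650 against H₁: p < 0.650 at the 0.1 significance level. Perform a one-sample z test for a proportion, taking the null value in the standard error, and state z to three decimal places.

z = -1.455

p̂ = 380/611 = 0.621931.
Standard error under H₀: √(0.65×0.35/611) = 0.019296.
z = (0.621931 − 0.65)/0.019296 = -0.028069/0.019296 = -1.455.
p-value = P(Z < -1.455) ≈ 0.0729, so at α = 0.1 we reject H₀.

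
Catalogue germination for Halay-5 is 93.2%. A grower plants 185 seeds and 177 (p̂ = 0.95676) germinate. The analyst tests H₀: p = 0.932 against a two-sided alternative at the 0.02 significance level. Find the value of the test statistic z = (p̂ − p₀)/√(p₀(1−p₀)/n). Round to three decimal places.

p̂ = 177/185 = 0.95676.
Standard error under H₀: √(0.932×0.068/185) = 0.01851.
z = (0.95676 − 0.932)/0.01851 = 0.02476/0.01851 = 1.338.
Two-sided p-value ≈ 2·Φ(−1.338) = 0.1810, so at α = 0.02 we fail to reject H₀.

z = 1.338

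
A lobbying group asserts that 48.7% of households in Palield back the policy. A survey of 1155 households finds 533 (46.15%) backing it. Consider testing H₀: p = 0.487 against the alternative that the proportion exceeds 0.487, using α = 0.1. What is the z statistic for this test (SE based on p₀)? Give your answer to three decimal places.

p̂ = 533/1155 = 0.46147.
SE = √(p₀(1−p₀)/n) = √(0.24983/1155) = 0.01471.
z = (0.46147 − 0.487)/0.01471 = -0.02553/0.01471 = -1.736.
p-value = P(Z > -1.736) ≈ 0.9587, so at α = 0.1 we fail to reject H₀.

z = -1.736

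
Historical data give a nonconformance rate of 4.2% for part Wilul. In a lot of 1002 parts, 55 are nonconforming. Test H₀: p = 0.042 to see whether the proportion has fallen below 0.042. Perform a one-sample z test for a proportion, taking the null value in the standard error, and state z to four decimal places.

z = 2.0342

p̂ = 55/1002 = 0.05489022.
SE = √(p₀(1−p₀)/n) = √(0.040236/1002) = 0.00633685.
z = (0.05489022 − 0.042)/0.00633685 = 0.01289022/0.00633685 = 2.0342.
p-value = P(Z < 2.034) ≈ 0.9790.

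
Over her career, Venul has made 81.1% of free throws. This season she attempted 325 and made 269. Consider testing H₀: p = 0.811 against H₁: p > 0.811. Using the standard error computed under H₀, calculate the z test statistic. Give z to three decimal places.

z = 0.769

p̂ = 269/325 ≈ 0.827692.
Under H₀, SE = √(0.811·0.189/325) = √(0.000471628) = 0.021717.
z = (0.827692 − 0.811)/0.021717 = 0.016692/0.021717 = 0.769.
p-value = P(Z > 0.769) ≈ 0.2211.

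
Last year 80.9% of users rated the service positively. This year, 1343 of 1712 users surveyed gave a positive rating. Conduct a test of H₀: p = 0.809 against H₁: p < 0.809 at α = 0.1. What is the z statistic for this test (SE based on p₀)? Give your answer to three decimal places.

z = -2.583

p̂ = 1343/1712 = 0.78446.
Under H₀, SE = √(0.809·0.191/1712) = √(9.02564e-05) = 0.00950.
z = (0.78446 − 0.809)/0.00950 = -0.02454/0.00950 = -2.583.
p-value = P(Z < -2.583) ≈ 0.0049, so at α = 0.1 we reject H₀.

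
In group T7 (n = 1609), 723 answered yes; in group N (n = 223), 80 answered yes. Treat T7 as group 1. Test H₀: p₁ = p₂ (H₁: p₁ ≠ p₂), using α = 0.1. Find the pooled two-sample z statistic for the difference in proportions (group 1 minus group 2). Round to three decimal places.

z = 2.555

p̂₁ = 723/1609 = 0.449347, p̂₂ = 80/223 = 0.358744.
Pooled p̂ = (723+80)/(1609+223) = 803/1832 = 0.438319.
SE = √(0.246195 × 0.00510581) = 0.035455.
z = (0.449347 − 0.358744)/0.035455 = 0.090603/0.035455 = 2.555.
Two-sided p-value ≈ 2·Φ(−2.555) = 0.0106, so at α = 0.1 we reject H₀.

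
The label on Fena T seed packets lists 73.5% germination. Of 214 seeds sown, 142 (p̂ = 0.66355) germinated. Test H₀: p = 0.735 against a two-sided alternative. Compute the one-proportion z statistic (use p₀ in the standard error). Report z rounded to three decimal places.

p̂ = 142/214 = 0.66355.
SE = √(p₀(1−p₀)/n) = √(0.19478/214) = 0.03017.
z = (0.66355 − 0.735)/0.03017 = -0.07145/0.03017 = -2.368.

z = -2.368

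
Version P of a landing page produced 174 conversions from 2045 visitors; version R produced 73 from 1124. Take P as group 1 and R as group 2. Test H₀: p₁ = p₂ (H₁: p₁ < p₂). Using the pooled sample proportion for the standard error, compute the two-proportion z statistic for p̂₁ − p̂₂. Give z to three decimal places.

z = 2.023

p̂₁ = 174/2045 ≈ 0.085086, p̂₂ = 73/1124 ≈ 0.064947.
Pooled p̂ = (174+73)/(2045+1124) = 247/3169 = 0.077943.
SE = √(p̂(1−p̂)(1/n₁+1/n₂)) = √(0.077943·0.922057·0.00137868) = √(9.90821e-05) = 0.009954.
z = (0.085086 − 0.064947)/0.009954 = 0.020139/0.009954 = 2.023.
p-value = P(Z < 2.023) ≈ 0.9785.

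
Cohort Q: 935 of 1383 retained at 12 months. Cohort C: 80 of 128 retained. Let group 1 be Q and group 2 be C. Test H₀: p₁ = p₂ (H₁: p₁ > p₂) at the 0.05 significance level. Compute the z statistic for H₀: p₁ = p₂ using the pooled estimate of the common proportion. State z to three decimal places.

z = 1.177

p̂₁ = 935/1383 = 0.67607, p̂₂ = 80/128 = 0.62500.
Pooled p̂ = (935+80)/(1383+128) = 1015/1511 = 0.67174.
SE = √(0.220505 × 0.00853557) = 0.04338.
z = (0.67607 − 0.62500)/0.04338 = 0.05107/0.04338 = 1.177.
p-value = P(Z > 1.177) ≈ 0.1196, so at α = 0.05 we fail to reject H₀.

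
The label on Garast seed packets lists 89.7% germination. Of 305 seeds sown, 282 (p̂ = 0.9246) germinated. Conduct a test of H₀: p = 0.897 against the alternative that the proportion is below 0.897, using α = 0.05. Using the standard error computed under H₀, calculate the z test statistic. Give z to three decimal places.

z = 1.585

p̂ = 282/305 = 0.924590.
Standard error under H₀: √(0.897×0.103/305) = 0.017405.
z = (0.924590 − 0.897)/0.017405 = 0.027590/0.017405 = 1.585.
p-value = P(Z < 1.585) ≈ 0.9435. With α = 0.05, fail to reject H₀.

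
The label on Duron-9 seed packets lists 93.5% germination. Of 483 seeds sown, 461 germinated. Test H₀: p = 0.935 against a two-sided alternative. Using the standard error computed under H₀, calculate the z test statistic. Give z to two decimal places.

z = 1.73

p̂ = 461/483 ≈ 0.95445.
SE = √(p₀(1−p₀)/n) = √(0.060775/483) = 0.01122.
z = (0.95445 − 0.935)/0.01122 = 0.01945/0.01122 = 1.73.
Two-sided p-value ≈ 2·Φ(−1.734) = 0.0829.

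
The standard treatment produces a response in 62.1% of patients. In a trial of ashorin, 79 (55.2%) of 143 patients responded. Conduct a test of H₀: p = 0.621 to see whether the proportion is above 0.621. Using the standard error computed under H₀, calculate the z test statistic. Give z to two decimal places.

z = -1.69

p̂ = 79/143 ≈ 0.5524.
SE = √(p₀(1−p₀)/n) = √(0.23536/143) = 0.0406.
z = (0.5524 − 0.621)/0.0406 = -0.0686/0.0406 = -1.69.
p-value = P(Z > -1.690) ≈ 0.9545.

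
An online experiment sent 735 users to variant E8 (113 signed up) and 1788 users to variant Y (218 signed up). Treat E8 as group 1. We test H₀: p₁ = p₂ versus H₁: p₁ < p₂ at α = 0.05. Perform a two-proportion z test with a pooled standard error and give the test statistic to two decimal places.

z = 2.15

p̂₁ = 113/735 ≈ 0.1537, p̂₂ = 218/1788 ≈ 0.1219.
Pooled p̂ = (113+218)/(735+1788) = 331/2523 = 0.1312.
SE = √(p̂(1−p̂)(1/n₁+1/n₂)) = √(0.1312·0.8688·0.00191983) = √(0.000218825) = 0.0148.
z = (0.1537 − 0.1219)/0.0148 = 0.0318/0.0148 = 2.15.
p-value = P(Z < 2.151) ≈ 0.9843. With α = 0.05, fail to reject H₀.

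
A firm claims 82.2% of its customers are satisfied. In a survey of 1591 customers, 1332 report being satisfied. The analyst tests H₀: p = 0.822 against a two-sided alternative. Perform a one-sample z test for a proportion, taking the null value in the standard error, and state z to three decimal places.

z = 1.586

p̂ = 1332/1591 ≈ 0.83721.
SE = √(p₀(1−p₀)/n) = √(0.14632/1591) = 0.00959.
z = (0.83721 − 0.822)/0.00959 = 0.01521/0.00959 = 1.586.
p-value = 2·P(Z > 1.586) ≈ 0.1127.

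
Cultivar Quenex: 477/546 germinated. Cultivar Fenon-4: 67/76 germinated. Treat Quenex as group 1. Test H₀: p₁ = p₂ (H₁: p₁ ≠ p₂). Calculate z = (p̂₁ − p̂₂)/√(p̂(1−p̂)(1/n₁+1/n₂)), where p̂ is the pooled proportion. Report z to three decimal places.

z = -0.196

p̂₁ = 477/546 = 0.87363, p̂₂ = 67/76 = 0.88158.
Pooled p̂ = (477+67)/(546+76) = 544/622 = 0.87460.
SE = √(0.109676 × 0.0149894) = 0.04055.
z = (0.87363 − 0.88158)/0.04055 = -0.00795/0.04055 = -0.196.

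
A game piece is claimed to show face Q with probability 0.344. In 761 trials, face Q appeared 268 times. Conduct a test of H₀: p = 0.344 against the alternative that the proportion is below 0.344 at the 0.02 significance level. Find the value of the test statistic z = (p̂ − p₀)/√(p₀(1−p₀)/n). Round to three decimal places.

p̂ = 268/761 ≈ 0.35217.
Standard error under H₀: √(0.344×0.656/761) = 0.01722.
z = (0.35217 − 0.344)/0.01722 = 0.00817/0.01722 = 0.474.
p-value = P(Z < 0.474) ≈ 0.6824, so at α = 0.02 we fail to reject H₀.

z = 0.474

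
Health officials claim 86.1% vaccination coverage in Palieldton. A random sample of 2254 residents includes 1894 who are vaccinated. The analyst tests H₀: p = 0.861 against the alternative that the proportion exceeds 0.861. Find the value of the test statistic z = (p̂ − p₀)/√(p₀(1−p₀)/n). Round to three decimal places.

z = -2.843

p̂ = 1894/2254 ≈ 0.840284.
Under H₀, SE = √(0.861·0.139/2254) = √(5.30963e-05) = 0.007287.
z = (0.840284 − 0.861)/0.007287 = -0.020716/0.007287 = -2.843.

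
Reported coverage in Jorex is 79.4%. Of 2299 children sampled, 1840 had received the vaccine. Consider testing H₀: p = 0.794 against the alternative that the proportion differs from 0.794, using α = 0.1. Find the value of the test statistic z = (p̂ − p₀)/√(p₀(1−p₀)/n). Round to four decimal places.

p̂ = 1840/2299 = 0.800348.
SE = √(p₀(1−p₀)/n) = √(0.16356/2299) = 0.008435.
z = (0.800348 − 0.794)/0.008435 = 0.006348/0.008435 = 0.7526.
p-value = 2·P(Z > 0.753) ≈ 0.4517. With α = 0.1, fail to reject H₀.

z = 0.7526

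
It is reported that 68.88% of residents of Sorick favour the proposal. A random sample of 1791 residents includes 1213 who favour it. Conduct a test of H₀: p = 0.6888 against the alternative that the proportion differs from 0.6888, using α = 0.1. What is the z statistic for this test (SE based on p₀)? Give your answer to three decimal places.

p̂ = 1213/1791 ≈ 0.67728.
Under H₀, SE = √(0.6888·0.3112/1791) = √(0.000119684) = 0.01094.
z = (0.67728 − 0.6888)/0.01094 = -0.01152/0.01094 = -1.053.
p-value = 2·P(Z > 1.053) ≈ 0.2921, so at α = 0.1 we fail to reject H₀.

z = -1.053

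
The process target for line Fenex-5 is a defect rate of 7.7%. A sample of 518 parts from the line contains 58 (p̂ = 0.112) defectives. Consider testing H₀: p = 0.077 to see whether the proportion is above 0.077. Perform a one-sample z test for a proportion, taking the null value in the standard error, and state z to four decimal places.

p̂ = 58/518 = 0.1119691.
Under H₀, SE = √(0.077·0.923/518) = √(0.000137203) = 0.0117134.
z = (0.1119691 − 0.077)/0.0117134 = 0.0349691/0.0117134 = 2.9854.

z = 2.9854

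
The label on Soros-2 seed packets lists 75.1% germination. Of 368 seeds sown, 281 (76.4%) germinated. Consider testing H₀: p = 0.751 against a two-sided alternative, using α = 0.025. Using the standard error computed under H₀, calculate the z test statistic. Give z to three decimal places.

p̂ = 281/368 ≈ 0.763587.
SE = √(p₀(1−p₀)/n) = √(0.187/368) = 0.022542.
z = (0.763587 − 0.751)/0.022542 = 0.012587/0.022542 = 0.558.
Two-sided p-value ≈ 2·Φ(−0.558) = 0.5766, so at α = 0.025 we fail to reject H₀.

z = 0.558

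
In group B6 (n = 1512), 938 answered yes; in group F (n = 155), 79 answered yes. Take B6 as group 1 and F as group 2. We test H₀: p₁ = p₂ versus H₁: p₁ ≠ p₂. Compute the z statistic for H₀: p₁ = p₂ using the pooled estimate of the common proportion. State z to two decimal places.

z = 2.69

p̂₁ = 938/1512 = 0.6204, p̂₂ = 79/155 = 0.5097.
Pooled p̂ = (938+79)/(1512+155) = 1017/1667 = 0.6101.
SE = √(0.237883 × 0.00711299) = 0.0411.
z = (0.6204 − 0.5097)/0.0411 = 0.1107/0.0411 = 2.69.
p-value = 2·P(Z > 2.691) ≈ 0.0071.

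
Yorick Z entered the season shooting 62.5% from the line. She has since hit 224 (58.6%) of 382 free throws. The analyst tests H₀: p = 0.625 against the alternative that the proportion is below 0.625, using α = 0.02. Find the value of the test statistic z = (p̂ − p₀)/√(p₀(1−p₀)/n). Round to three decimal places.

z = -1.559

p̂ = 224/382 ≈ 0.58639.
Standard error under H₀: √(0.625×0.375/382) = 0.02477.
z = (0.58639 − 0.625)/0.02477 = -0.03861/0.02477 = -1.559.
p-value = P(Z < -1.559) ≈ 0.0595; since p > α = 0.02, fail to reject H₀.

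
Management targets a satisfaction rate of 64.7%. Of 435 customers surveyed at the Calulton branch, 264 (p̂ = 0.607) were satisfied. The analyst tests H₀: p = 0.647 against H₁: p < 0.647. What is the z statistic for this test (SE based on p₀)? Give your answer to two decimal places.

z = -1.75

p̂ = 264/435 ≈ 0.6069.
Standard error under H₀: √(0.647×0.353/435) = 0.0229.
z = (0.6069 − 0.647)/0.0229 = -0.0401/0.0229 = -1.75.
p-value = P(Z < -1.750) ≈ 0.0400.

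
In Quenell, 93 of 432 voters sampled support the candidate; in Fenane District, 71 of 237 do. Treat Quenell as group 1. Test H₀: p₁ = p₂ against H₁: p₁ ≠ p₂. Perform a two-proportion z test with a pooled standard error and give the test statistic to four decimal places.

z = -2.4243

p̂₁ = 93/432 = 0.215278, p̂₂ = 71/237 = 0.299578.
Pooled p̂ = (93+71)/(432+237) = 164/669 = 0.245142.
SE = √(0.185047 × 0.00653422) = 0.034773.
z = (0.215278 − 0.299578)/0.034773 = -0.084300/0.034773 = -2.4243.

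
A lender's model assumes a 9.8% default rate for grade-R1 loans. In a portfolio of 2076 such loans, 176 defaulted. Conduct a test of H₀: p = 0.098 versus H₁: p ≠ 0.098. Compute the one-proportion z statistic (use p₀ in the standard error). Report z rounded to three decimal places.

z = -2.026

p̂ = 176/2076 = 0.084778.
Under H₀, SE = √(0.098·0.902/2076) = √(4.258e-05) = 0.006525.
z = (0.084778 − 0.098)/0.006525 = -0.013222/0.006525 = -2.026.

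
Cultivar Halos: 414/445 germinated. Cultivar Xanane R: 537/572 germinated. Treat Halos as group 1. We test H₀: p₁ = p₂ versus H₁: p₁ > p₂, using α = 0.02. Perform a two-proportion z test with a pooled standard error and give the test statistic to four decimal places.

p̂₁ = 414/445 ≈ 0.930337, p̂₂ = 537/572 ≈ 0.938811.
Pooled p̂ = (414+537)/(445+572) = 951/1017 = 0.935103.
SE = √(p̂(1−p̂)(1/n₁+1/n₂)) = √(0.935103·0.064897·0.00399544) = √(0.000242464) = 0.015571.
z = (0.930337 − 0.938811)/0.015571 = -0.008474/0.015571 = -0.5442.
p-value = P(Z > -0.544) ≈ 0.7069. With α = 0.02, fail to reject H₀.

z = -0.5442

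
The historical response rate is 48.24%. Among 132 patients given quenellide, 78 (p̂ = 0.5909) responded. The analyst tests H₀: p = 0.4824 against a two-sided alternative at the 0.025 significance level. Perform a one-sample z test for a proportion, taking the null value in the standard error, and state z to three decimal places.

p̂ = 78/132 ≈ 0.59091.
Standard error under H₀: √(0.4824×0.5176/132) = 0.04349.
z = (0.59091 − 0.4824)/0.04349 = 0.10851/0.04349 = 2.495.
Two-sided p-value ≈ 2·Φ(−2.495) = 0.0126. With α = 0.025, reject H₀.

z = 2.495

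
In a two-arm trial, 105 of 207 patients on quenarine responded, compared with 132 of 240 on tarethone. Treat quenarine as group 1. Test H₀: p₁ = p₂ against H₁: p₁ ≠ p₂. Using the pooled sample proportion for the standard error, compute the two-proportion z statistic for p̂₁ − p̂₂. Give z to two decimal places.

p̂₁ = 105/207 = 0.5072, p̂₂ = 132/240 = 0.5500.
Pooled p̂ = (105+132)/(207+240) = 237/447 = 0.5302.
SE = √(0.249088 × 0.00899758) = 0.0473.
z = (0.5072 − 0.5500)/0.0473 = -0.0428/0.0473 = -0.90.
Two-sided p-value ≈ 2·Φ(−0.903) = 0.3665.

z = -0.90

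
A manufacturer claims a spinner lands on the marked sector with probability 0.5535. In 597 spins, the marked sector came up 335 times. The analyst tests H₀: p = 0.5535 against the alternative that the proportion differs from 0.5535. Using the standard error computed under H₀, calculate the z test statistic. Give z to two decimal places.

p̂ = 335/597 ≈ 0.56114.
SE = √(p₀(1−p₀)/n) = √(0.24714/597) = 0.02035.
z = (0.56114 − 0.5535)/0.02035 = 0.00764/0.02035 = 0.38.
Two-sided p-value ≈ 2·Φ(−0.375) = 0.7073.

z = 0.38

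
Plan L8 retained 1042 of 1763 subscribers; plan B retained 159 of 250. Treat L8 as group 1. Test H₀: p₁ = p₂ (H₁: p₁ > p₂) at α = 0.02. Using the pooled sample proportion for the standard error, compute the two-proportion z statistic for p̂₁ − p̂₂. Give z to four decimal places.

p̂₁ = 1042/1763 = 0.591038, p̂₂ = 159/250 = 0.636000.
Pooled p̂ = (1042+159)/(1763+250) = 1201/2013 = 0.596622.
SE = √(p̂(1−p̂)(1/n₁+1/n₂)) = √(0.596622·0.403378·0.00456721) = √(0.00109917) = 0.033154.
z = (0.591038 − 0.636000)/0.033154 = -0.044962/0.033154 = -1.3562.
p-value = P(Z > -1.356) ≈ 0.9125, so at α = 0.02 we fail to reject H₀.

z = -1.3562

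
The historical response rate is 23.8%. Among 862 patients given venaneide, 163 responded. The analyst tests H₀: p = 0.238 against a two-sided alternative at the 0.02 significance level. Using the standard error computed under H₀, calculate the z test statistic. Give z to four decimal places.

p̂ = 163/862 = 0.189095.
Under H₀, SE = √(0.238·0.762/862) = √(0.00021039) = 0.014505.
z = (0.189095 − 0.238)/0.014505 = -0.048905/0.014505 = -3.3716.
p-value = 2·P(Z > 3.372) ≈ 0.0007; since p < α = 0.02, reject H₀.

z = -3.3716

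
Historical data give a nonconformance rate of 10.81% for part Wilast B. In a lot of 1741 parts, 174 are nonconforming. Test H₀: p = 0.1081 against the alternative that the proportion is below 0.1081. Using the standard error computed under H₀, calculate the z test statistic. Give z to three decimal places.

p̂ = 174/1741 ≈ 0.099943.
Under H₀, SE = √(0.1081·0.8919/1741) = √(5.53787e-05) = 0.007442.
z = (0.099943 − 0.1081)/0.007442 = -0.008157/0.007442 = -1.096.

z = -1.096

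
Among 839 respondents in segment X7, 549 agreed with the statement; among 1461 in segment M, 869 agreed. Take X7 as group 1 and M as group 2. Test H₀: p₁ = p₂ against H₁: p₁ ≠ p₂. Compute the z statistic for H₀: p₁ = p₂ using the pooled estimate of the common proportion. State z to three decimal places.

z = 2.827

p̂₁ = 549/839 ≈ 0.654350, p̂₂ = 869/1461 ≈ 0.594798.
Pooled p̂ = (549+869)/(839+1461) = 1418/2300 = 0.616522.
SE = √(0.236423 × 0.00187636) = 0.021062.
z = (0.654350 − 0.594798)/0.021062 = 0.059552/0.021062 = 2.827.
p-value = 2·P(Z > 2.827) ≈ 0.0047.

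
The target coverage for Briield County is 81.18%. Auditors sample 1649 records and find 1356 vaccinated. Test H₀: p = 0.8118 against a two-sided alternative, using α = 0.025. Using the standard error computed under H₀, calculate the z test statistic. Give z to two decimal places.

z = 1.09

p̂ = 1356/1649 = 0.8223.
SE = √(p₀(1−p₀)/n) = √(0.15278/1649) = 0.0096.
z = (0.8223 − 0.8118)/0.0096 = 0.0105/0.0096 = 1.09.
p-value = 2·P(Z > 1.093) ≈ 0.2746; since p > α = 0.025, fail to reject H₀.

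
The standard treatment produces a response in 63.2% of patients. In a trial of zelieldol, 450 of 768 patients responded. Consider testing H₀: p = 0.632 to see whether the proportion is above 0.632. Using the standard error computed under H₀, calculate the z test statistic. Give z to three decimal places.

p̂ = 450/768 ≈ 0.58594.
Under H₀, SE = √(0.632·0.368/768) = √(0.000302833) = 0.01740.
z = (0.58594 − 0.632)/0.01740 = -0.04606/0.01740 = -2.647.

z = -2.647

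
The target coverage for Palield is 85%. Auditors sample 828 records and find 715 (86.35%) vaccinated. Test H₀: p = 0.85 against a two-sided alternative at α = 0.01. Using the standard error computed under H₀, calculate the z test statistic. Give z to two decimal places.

p̂ = 715/828 ≈ 0.8635.
SE = √(p₀(1−p₀)/n) = √(0.1275/828) = 0.0124.
z = (0.8635 − 0.85)/0.0124 = 0.0135/0.0124 = 1.09.
p-value = 2·P(Z > 1.090) ≈ 0.2757. With α = 0.01, fail to reject H₀.

z = 1.09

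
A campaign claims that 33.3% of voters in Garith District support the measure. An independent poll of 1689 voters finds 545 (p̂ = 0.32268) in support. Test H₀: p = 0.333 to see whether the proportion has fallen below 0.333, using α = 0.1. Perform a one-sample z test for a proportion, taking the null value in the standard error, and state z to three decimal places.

p̂ = 545/1689 = 0.32268.
Standard error under H₀: √(0.333×0.667/1689) = 0.01147.
z = (0.32268 − 0.333)/0.01147 = -0.01032/0.01147 = -0.900.
p-value = P(Z < -0.900) ≈ 0.1840; since p > α = 0.1, fail to reject H₀.

z = -0.900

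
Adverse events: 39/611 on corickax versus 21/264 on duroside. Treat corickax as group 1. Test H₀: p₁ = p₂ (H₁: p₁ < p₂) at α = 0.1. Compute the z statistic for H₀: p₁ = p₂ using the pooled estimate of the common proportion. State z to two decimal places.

p̂₁ = 39/611 ≈ 0.0638, p̂₂ = 21/264 ≈ 0.0795.
Pooled p̂ = (39+21)/(611+264) = 60/875 = 0.0686.
SE = √(p̂(1−p̂)(1/n₁+1/n₂)) = √(0.0686·0.9314·0.00542454) = √(0.000346462) = 0.0186.
z = (0.0638 − 0.0795)/0.0186 = -0.0157/0.0186 = -0.84.
p-value = P(Z < -0.844) ≈ 0.1992. With α = 0.1, fail to reject H₀.

z = -0.84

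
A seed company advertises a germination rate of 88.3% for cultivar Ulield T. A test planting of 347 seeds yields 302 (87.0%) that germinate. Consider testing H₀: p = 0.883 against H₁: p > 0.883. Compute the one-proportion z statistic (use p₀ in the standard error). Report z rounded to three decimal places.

z = -0.735

p̂ = 302/347 = 0.87032.
Under H₀, SE = √(0.883·0.117/347) = √(0.000297726) = 0.01725.
z = (0.87032 − 0.883)/0.01725 = -0.01268/0.01725 = -0.735.
p-value = P(Z > -0.735) ≈ 0.7688.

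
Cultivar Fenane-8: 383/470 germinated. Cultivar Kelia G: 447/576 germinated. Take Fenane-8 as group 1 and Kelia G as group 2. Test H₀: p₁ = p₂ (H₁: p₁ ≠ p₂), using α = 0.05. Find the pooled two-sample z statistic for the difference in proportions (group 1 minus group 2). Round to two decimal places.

z = 1.54

p̂₁ = 383/470 ≈ 0.8149, p̂₂ = 447/576 ≈ 0.7760.
Pooled p̂ = (383+447)/(470+576) = 830/1046 = 0.7935.
SE = √(0.163858 × 0.00386377) = 0.0252.
z = (0.8149 − 0.7760)/0.0252 = 0.0389/0.0252 = 1.54.
p-value = 2·P(Z > 1.544) ≈ 0.1226. With α = 0.05, fail to reject H₀.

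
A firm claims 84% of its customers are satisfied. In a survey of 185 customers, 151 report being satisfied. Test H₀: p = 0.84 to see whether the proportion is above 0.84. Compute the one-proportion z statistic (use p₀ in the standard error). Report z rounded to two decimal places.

p̂ = 151/185 ≈ 0.8162.
SE = √(p₀(1−p₀)/n) = √(0.1344/185) = 0.0270.
z = (0.8162 − 0.84)/0.0270 = -0.0238/0.0270 = -0.88.
p-value = P(Z > -0.882) ≈ 0.8112.

z = -0.88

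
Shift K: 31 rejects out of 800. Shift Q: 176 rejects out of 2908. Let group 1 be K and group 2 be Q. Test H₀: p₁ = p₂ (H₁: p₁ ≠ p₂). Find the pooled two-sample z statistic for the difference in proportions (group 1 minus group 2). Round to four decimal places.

z = -2.3754

p̂₁ = 31/800 = 0.038750, p̂₂ = 176/2908 = 0.060523.
Pooled p̂ = (31+176)/(800+2908) = 207/3708 = 0.055825.
SE = √(0.0527088 × 0.00159388) = 0.009166.
z = (0.038750 − 0.060523)/0.009166 = -0.021773/0.009166 = -2.3754.
p-value = 2·P(Z > 2.375) ≈ 0.0175.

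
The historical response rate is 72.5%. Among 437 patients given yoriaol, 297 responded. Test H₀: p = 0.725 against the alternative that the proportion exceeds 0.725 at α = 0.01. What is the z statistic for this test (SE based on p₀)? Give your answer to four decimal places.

z = -2.1239

p̂ = 297/437 = 0.679634.
Standard error under H₀: √(0.725×0.275/437) = 0.021360.
z = (0.679634 − 0.725)/0.021360 = -0.045366/0.021360 = -2.1239.
p-value = P(Z > -2.124) ≈ 0.9832, so at α = 0.01 we fail to reject H₀.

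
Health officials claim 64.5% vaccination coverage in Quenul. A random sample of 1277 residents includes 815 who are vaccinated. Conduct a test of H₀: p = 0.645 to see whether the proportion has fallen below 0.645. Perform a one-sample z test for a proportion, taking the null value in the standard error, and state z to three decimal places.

z = -0.507

p̂ = 815/1277 = 0.63821.
Under H₀, SE = √(0.645·0.355/1277) = √(0.000179307) = 0.01339.
z = (0.63821 − 0.645)/0.01339 = -0.00679/0.01339 = -0.507.
p-value = P(Z < -0.507) ≈ 0.3062.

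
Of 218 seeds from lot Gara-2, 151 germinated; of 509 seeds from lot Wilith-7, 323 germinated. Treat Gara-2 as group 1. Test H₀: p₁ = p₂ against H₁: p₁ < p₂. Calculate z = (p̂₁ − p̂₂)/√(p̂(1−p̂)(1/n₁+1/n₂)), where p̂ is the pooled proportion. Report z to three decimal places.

z = 1.506

p̂₁ = 151/218 = 0.69266, p̂₂ = 323/509 = 0.63458.
Pooled p̂ = (151+323)/(218+509) = 474/727 = 0.65199.
SE = √(p̂(1−p̂)(1/n₁+1/n₂)) = √(0.65199·0.34801·0.00655179) = √(0.00148659) = 0.03856.
z = (0.69266 − 0.63458)/0.03856 = 0.05808/0.03856 = 1.506.
p-value = P(Z < 1.506) ≈ 0.9340.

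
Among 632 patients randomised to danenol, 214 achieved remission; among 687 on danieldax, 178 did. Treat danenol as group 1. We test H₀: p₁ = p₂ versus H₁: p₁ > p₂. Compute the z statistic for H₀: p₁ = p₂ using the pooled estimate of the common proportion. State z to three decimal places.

z = 3.156

p̂₁ = 214/632 ≈ 0.33861, p̂₂ = 178/687 ≈ 0.25910.
Pooled p̂ = (214+178)/(632+687) = 392/1319 = 0.29719.
SE = √(p̂(1−p̂)(1/n₁+1/n₂)) = √(0.29719·0.70281·0.00303788) = √(0.000634523) = 0.02519.
z = (0.33861 − 0.25910)/0.02519 = 0.07951/0.02519 = 3.156.
p-value = P(Z > 3.156) ≈ 0.0008.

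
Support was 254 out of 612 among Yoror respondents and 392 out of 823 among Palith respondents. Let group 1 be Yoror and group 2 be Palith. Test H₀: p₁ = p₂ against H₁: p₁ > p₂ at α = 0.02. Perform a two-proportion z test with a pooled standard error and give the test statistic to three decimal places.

z = -2.307

p̂₁ = 254/612 = 0.41503, p̂₂ = 392/823 = 0.47631.
Pooled p̂ = (254+392)/(612+823) = 646/1435 = 0.45017.
SE = √(0.247517 × 0.00284905) = 0.02656.
z = (0.41503 − 0.47631)/0.02656 = -0.06128/0.02656 = -2.307.
p-value = P(Z > -2.307) ≈ 0.9895, so at α = 0.02 we fail to reject H₀.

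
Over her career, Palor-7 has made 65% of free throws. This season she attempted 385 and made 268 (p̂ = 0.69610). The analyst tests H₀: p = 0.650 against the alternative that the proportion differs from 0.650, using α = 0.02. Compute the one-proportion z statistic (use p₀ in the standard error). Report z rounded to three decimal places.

z = 1.897

p̂ = 268/385 ≈ 0.696104.
Under H₀, SE = √(0.65·0.35/385) = √(0.000590909) = 0.024309.
z = (0.696104 − 0.65)/0.024309 = 0.046104/0.024309 = 1.897.
Two-sided p-value ≈ 2·Φ(−1.897) = 0.0579. With α = 0.02, fail to reject H₀.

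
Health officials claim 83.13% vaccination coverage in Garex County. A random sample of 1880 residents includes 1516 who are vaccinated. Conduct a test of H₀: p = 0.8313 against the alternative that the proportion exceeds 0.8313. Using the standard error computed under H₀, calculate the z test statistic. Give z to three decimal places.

z = -2.885

p̂ = 1516/1880 = 0.806383.
Standard error under H₀: √(0.8313×0.1687/1880) = 0.008637.
z = (0.806383 − 0.8313)/0.008637 = -0.024917/0.008637 = -2.885.
p-value = P(Z > -2.885) ≈ 0.9980.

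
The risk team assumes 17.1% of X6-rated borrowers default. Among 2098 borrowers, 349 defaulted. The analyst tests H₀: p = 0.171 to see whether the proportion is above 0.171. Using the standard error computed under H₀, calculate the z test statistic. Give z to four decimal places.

z = -0.5658

p̂ = 349/2098 ≈ 0.166349.
Under H₀, SE = √(0.171·0.829/2098) = √(6.75686e-05) = 0.008220.
z = (0.166349 − 0.171)/0.008220 = -0.004651/0.008220 = -0.5658.
p-value = P(Z > -0.566) ≈ 0.7142.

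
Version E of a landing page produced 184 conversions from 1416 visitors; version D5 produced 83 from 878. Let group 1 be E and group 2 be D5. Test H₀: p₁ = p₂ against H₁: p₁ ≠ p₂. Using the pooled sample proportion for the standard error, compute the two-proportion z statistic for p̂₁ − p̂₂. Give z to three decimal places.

z = 2.571

p̂₁ = 184/1416 = 0.129944, p̂₂ = 83/878 = 0.094533.
Pooled p̂ = (184+83)/(1416+878) = 267/2294 = 0.116391.
SE = √(0.102844 × 0.00184517) = 0.013775.
z = (0.129944 − 0.094533)/0.013775 = 0.035411/0.013775 = 2.571.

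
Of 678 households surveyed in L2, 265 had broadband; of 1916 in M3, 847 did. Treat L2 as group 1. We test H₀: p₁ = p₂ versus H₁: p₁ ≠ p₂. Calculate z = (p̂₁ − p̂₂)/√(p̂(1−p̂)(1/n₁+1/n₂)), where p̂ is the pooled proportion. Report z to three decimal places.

z = -2.316

p̂₁ = 265/678 = 0.39086, p̂₂ = 847/1916 = 0.44207.
Pooled p̂ = (265+847)/(678+1916) = 1112/2594 = 0.42868.
SE = √(0.244914 × 0.00199685) = 0.02211.
z = (0.39086 − 0.44207)/0.02211 = -0.05121/0.02211 = -2.316.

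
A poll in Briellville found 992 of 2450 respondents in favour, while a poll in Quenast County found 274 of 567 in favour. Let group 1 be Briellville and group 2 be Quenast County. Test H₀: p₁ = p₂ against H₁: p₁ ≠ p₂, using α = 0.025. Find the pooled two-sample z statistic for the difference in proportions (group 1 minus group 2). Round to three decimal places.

z = -3.407

p̂₁ = 992/2450 ≈ 0.40490, p̂₂ = 274/567 ≈ 0.48325.
Pooled p̂ = (992+274)/(2450+567) = 1266/3017 = 0.41962.
SE = √(p̂(1−p̂)(1/n₁+1/n₂)) = √(0.41962·0.58038·0.00217183) = √(0.000528927) = 0.02300.
z = (0.40490 − 0.48325)/0.02300 = -0.07835/0.02300 = -3.407.
Two-sided p-value ≈ 2·Φ(−3.407) = 0.0007, so at α = 0.025 we reject H₀.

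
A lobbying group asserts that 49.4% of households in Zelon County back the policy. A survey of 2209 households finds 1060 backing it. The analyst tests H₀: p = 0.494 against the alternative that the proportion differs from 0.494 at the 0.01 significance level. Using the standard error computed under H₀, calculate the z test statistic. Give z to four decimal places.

p̂ = 1060/2209 = 0.479855.
Standard error under H₀: √(0.494×0.506/2209) = 0.010638.
z = (0.479855 − 0.494)/0.010638 = -0.014145/0.010638 = -1.3297.
p-value = 2·P(Z > 1.330) ≈ 0.1836. With α = 0.01, fail to reject H₀.

z = -1.3297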